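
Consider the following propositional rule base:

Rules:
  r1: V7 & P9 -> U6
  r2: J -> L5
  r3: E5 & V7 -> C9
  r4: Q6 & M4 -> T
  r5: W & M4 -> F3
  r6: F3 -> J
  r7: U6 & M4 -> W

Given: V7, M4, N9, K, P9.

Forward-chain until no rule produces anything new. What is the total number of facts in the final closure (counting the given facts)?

10

Round 1 — r1, derive U6.
Round 2 — r7, derive W.
Round 3 — r5, derive F3.
Round 4 — r6, derive J.
Round 5 — r2, derive L5.
Closure: {F3, J, K, L5, M4, N9, P9, U6, V7, W} — 10 facts.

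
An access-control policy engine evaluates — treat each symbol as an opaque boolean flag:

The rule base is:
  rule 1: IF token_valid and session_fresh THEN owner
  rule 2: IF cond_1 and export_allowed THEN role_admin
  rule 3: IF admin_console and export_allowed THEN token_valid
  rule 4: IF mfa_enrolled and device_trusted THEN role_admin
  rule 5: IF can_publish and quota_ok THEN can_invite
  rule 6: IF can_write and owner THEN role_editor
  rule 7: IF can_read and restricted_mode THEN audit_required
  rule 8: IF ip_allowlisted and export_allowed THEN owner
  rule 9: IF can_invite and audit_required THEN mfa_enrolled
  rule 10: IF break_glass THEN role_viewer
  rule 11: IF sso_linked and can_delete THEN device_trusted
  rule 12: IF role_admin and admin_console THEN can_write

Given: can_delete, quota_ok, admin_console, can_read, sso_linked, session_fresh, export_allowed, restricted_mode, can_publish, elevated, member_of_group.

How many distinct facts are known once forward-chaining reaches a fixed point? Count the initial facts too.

[1] rule 3 [IF admin_console and export_allowed THEN token_valid]; rule 5 [IF can_publish and quota_ok THEN can_invite]; rule 7 [IF can_read and restricted_mode THEN audit_required]; rule 11 [IF sso_linked and can_delete THEN device_trusted]. ⇒ new: token_valid, can_invite, audit_required, device_trusted.
[2] rule 1 [IF token_valid and session_fresh THEN owner]; rule 9 [IF can_invite and audit_required THEN mfa_enrolled]. ⇒ new: owner, mfa_enrolled.
[3] rule 4 [IF mfa_enrolled and device_trusted THEN role_admin]. ⇒ new: role_admin.
[4] rule 12 [IF role_admin and admin_console THEN can_write]. ⇒ new: can_write.
[5] rule 6 [IF can_write and owner THEN role_editor]. ⇒ new: role_editor.
Closure: {admin_console, audit_required, can_delete, can_invite, can_publish, can_read, can_write, device_trusted, elevated, export_allowed, member_of_group, mfa_enrolled, owner, quota_ok, restricted_mode, role_admin, role_editor, session_fresh, sso_linked, token_valid} — 20 facts.

20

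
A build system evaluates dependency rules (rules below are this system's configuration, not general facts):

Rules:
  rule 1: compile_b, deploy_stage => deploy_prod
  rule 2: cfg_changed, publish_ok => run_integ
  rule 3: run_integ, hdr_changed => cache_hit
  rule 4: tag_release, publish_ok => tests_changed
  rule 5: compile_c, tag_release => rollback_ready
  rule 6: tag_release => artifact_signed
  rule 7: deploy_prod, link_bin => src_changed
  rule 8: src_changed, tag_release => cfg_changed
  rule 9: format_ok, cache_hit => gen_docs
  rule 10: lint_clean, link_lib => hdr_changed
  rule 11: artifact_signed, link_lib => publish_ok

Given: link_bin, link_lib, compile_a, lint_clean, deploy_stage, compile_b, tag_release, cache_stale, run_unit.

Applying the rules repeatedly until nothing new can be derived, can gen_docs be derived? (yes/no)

no

Round 1: rule 1 [compile_b, deploy_stage => deploy_prod]; rule 6 [tag_release => artifact_signed]; rule 10 [lint_clean, link_lib => hdr_changed]. Adds deploy_prod, artifact_signed, hdr_changed.
Round 2: rule 7 [deploy_prod, link_bin => src_changed]; rule 11 [artifact_signed, link_lib => publish_ok]. Adds src_changed, publish_ok.
Round 3: rule 4 [tag_release, publish_ok => tests_changed]; rule 8 [src_changed, tag_release => cfg_changed]. Adds tests_changed, cfg_changed.
Round 4: rule 2 [cfg_changed, publish_ok => run_integ]. Adds run_integ.
Round 5: rule 3 [run_integ, hdr_changed => cache_hit]. Adds cache_hit.
Fixed point reached. gen_docs is concluded only by rule 9; rule 9 needs format_ok (never derived).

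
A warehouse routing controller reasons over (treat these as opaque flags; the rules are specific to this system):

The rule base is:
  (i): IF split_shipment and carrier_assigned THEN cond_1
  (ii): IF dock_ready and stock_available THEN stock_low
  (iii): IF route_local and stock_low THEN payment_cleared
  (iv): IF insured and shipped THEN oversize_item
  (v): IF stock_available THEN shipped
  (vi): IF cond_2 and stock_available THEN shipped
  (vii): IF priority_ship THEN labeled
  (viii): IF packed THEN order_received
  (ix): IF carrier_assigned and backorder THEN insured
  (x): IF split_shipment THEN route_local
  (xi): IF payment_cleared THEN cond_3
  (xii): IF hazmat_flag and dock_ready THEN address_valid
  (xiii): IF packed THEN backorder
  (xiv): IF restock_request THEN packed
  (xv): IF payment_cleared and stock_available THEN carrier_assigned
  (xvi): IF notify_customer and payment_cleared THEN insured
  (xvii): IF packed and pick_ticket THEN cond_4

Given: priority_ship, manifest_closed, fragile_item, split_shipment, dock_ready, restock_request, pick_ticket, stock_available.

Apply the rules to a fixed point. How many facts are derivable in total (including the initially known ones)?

22

Round 1: (ii) [IF dock_ready and stock_available THEN stock_low]; (v) [IF stock_available THEN shipped]; (vii) [IF priority_ship THEN labeled]; (x) [IF split_shipment THEN route_local]; (xiv) [IF restock_request THEN packed]. New: stock_low, shipped, labeled, route_local, packed.
Round 2: (iii) [IF route_local and stock_low THEN payment_cleared]; (viii) [IF packed THEN order_received]; (xiii) [IF packed THEN backorder]; (xvii) [IF packed and pick_ticket THEN cond_4]. New: payment_cleared, order_received, backorder, cond_4.
Round 3: (xi) [IF payment_cleared THEN cond_3]; (xv) [IF payment_cleared and stock_available THEN carrier_assigned]. New: cond_3, carrier_assigned.
Round 4: (i) [IF split_shipment and carrier_assigned THEN cond_1]; (ix) [IF carrier_assigned and backorder THEN insured]. New: cond_1, insured.
Round 5: (iv) [IF insured and shipped THEN oversize_item]. New: oversize_item.
Closure: {backorder, carrier_assigned, cond_1, cond_3, cond_4, dock_ready, fragile_item, insured, labeled, manifest_closed, order_received, oversize_item, packed, payment_cleared, pick_ticket, priority_ship, restock_request, route_local, shipped, split_shipment, stock_available, stock_low} — 22 facts.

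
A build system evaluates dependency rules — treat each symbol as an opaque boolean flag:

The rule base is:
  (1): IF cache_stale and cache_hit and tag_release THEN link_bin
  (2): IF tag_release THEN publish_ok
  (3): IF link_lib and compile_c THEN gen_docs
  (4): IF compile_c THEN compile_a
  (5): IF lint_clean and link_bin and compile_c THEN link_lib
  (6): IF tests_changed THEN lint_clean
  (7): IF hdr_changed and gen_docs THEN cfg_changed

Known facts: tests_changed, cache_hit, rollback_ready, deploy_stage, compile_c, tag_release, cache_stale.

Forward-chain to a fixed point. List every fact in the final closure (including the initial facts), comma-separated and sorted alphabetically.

cache_hit, cache_stale, compile_a, compile_c, deploy_stage, gen_docs, link_bin, link_lib, lint_clean, publish_ok, rollback_ready, tag_release, tests_changed

Round 1 — (1), (2), (4), (6), derive link_bin, publish_ok, compile_a, lint_clean.
Round 2 — (5), derive link_lib.
Round 3 — (3), derive gen_docs.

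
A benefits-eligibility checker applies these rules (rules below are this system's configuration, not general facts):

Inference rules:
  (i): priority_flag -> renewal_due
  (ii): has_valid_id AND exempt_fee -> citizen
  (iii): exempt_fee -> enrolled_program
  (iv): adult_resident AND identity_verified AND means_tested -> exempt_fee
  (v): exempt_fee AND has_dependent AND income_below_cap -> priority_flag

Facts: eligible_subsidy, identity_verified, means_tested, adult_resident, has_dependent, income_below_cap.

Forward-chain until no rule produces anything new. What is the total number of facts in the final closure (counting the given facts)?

10

[1] (iv) [adult_resident AND identity_verified AND means_tested -> exempt_fee]. ⇒ new: exempt_fee.
[2] (iii) [exempt_fee -> enrolled_program]; (v) [exempt_fee AND has_dependent AND income_below_cap -> priority_flag]. ⇒ new: enrolled_program, priority_flag.
[3] (i) [priority_flag -> renewal_due]. ⇒ new: renewal_due.
Closure: {adult_resident, eligible_subsidy, enrolled_program, exempt_fee, has_dependent, identity_verified, income_below_cap, means_tested, priority_flag, renewal_due} — 10 facts.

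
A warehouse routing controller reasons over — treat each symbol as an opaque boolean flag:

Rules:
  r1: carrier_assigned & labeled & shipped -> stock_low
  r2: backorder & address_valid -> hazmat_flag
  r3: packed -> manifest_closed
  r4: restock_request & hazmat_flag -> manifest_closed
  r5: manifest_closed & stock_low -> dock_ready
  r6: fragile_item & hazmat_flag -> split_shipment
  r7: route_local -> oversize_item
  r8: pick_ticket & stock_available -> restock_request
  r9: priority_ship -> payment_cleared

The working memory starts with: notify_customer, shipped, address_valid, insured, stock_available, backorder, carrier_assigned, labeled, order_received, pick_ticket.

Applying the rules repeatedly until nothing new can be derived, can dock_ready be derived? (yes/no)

yes

Round 1 — r1, r2, r8, derive stock_low, hazmat_flag, restock_request.
Round 2 — r4, derive manifest_closed.
Round 3 — r5, derive dock_ready.
dock_ready appears in round 3, so it is derivable.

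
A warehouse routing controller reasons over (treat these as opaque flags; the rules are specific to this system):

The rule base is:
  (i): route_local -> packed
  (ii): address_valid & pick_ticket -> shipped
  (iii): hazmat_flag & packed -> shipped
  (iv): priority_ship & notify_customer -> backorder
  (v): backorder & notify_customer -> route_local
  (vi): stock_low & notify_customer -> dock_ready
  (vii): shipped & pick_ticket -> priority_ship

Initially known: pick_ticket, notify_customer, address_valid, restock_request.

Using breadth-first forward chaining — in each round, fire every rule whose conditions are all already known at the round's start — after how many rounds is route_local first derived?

4

Round 1: (ii) [address_valid & pick_ticket -> shipped]. New: shipped.
Round 2: (vii) [shipped & pick_ticket -> priority_ship]. New: priority_ship.
Round 3: (iv) [priority_ship & notify_customer -> backorder]. New: backorder.
Round 4: (v) [backorder & notify_customer -> route_local]. New: route_local.
route_local first appears in round 4.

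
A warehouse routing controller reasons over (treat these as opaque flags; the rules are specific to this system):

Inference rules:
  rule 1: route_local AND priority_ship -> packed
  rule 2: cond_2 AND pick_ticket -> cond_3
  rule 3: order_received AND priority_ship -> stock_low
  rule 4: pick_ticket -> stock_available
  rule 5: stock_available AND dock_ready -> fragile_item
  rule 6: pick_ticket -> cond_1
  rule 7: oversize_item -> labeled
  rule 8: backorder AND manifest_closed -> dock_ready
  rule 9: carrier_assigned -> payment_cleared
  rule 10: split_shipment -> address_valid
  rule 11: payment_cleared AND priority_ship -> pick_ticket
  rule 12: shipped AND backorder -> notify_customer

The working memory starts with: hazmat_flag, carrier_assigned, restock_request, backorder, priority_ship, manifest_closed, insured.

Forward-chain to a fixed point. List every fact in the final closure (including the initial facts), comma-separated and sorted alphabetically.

backorder, carrier_assigned, cond_1, dock_ready, fragile_item, hazmat_flag, insured, manifest_closed, payment_cleared, pick_ticket, priority_ship, restock_request, stock_available

[1] rule 8 [backorder AND manifest_closed -> dock_ready]; rule 9 [carrier_assigned -> payment_cleared]. ⇒ new: dock_ready, payment_cleared.
[2] rule 11 [payment_cleared AND priority_ship -> pick_ticket]. ⇒ new: pick_ticket.
[3] rule 4 [pick_ticket -> stock_available]; rule 6 [pick_ticket -> cond_1]. ⇒ new: stock_available, cond_1.
[4] rule 5 [stock_available AND dock_ready -> fragile_item]. ⇒ new: fragile_item.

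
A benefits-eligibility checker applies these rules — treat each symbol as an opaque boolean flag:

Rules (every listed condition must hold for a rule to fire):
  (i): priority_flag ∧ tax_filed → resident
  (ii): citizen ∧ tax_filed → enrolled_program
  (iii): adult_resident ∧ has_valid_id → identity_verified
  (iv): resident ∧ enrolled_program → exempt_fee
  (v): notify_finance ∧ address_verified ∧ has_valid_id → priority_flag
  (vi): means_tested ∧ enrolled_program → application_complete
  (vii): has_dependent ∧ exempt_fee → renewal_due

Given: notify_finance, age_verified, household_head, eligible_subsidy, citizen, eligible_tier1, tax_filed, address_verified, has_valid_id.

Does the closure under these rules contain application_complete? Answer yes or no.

no

Round 1: (ii) [citizen ∧ tax_filed → enrolled_program]; (v) [notify_finance ∧ address_verified ∧ has_valid_id → priority_flag]. Adds enrolled_program, priority_flag.
Round 2: (i) [priority_flag ∧ tax_filed → resident]. Adds resident.
Round 3: (iv) [resident ∧ enrolled_program → exempt_fee]. Adds exempt_fee.
Fixed point reached. application_complete is concluded only by (vi); (vi) needs means_tested (never derived).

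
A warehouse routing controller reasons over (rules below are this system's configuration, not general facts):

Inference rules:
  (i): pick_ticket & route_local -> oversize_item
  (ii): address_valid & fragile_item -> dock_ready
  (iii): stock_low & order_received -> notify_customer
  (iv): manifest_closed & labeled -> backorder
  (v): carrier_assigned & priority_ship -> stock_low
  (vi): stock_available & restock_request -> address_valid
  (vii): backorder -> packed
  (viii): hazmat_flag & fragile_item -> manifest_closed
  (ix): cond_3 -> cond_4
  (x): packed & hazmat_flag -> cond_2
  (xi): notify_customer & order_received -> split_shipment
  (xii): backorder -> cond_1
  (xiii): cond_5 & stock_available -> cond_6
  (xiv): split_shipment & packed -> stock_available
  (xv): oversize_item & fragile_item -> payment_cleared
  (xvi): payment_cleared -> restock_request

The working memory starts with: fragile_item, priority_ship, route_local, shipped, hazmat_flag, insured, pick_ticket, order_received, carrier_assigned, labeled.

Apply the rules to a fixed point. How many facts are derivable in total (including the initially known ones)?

24

Round 1 fires (i), (v), (viii), giving oversize_item, stock_low, manifest_closed.
Round 2 fires (iii), (iv), (xv), giving notify_customer, backorder, payment_cleared.
Round 3 fires (vii), (xi), (xii), (xvi), giving packed, split_shipment, cond_1, restock_request.
Round 4 fires (x), (xiv), giving cond_2, stock_available.
Round 5 fires (vi), giving address_valid.
Round 6 fires (ii), giving dock_ready.
Closure: {address_valid, backorder, carrier_assigned, cond_1, cond_2, dock_ready, fragile_item, hazmat_flag, insured, labeled, manifest_closed, notify_customer, order_received, oversize_item, packed, payment_cleared, pick_ticket, priority_ship, restock_request, route_local, shipped, split_shipment, stock_available, stock_low} — 24 facts.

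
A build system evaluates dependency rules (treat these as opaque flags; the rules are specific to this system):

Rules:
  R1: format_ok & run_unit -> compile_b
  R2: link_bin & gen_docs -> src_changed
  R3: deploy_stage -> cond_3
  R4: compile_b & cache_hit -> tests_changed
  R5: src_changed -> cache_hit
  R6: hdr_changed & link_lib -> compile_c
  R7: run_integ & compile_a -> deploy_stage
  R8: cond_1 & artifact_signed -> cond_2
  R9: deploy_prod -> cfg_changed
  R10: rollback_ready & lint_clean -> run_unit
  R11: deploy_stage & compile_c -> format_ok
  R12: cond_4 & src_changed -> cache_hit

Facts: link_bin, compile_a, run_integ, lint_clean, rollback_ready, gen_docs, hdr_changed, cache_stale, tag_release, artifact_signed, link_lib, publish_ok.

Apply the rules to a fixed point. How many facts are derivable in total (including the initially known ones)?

21

Round 1 fires R2, R6, R7, R10, giving src_changed, compile_c, deploy_stage, run_unit.
Round 2 fires R3, R5, R11, giving cond_3, cache_hit, format_ok.
Round 3 fires R1, giving compile_b.
Round 4 fires R4, giving tests_changed.
Closure: {artifact_signed, cache_hit, cache_stale, compile_a, compile_b, compile_c, cond_3, deploy_stage, format_ok, gen_docs, hdr_changed, link_bin, link_lib, lint_clean, publish_ok, rollback_ready, run_integ, run_unit, src_changed, tag_release, tests_changed} — 21 facts.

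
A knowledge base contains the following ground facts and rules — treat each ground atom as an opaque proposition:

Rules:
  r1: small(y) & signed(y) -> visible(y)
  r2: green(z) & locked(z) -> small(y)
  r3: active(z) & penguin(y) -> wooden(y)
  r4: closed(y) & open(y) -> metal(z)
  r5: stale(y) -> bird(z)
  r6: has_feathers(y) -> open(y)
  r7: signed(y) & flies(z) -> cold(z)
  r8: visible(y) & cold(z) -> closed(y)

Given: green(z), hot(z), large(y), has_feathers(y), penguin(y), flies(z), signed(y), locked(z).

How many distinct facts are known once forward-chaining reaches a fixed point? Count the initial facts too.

14

Round 1 fires r2, r6, r7, giving small(y), open(y), cold(z).
Round 2 fires r1, giving visible(y).
Round 3 fires r8, giving closed(y).
Round 4 fires r4, giving metal(z).
Closure: {closed(y), cold(z), flies(z), green(z), has_feathers(y), hot(z), large(y), locked(z), metal(z), open(y), penguin(y), signed(y), small(y), visible(y)} — 14 facts.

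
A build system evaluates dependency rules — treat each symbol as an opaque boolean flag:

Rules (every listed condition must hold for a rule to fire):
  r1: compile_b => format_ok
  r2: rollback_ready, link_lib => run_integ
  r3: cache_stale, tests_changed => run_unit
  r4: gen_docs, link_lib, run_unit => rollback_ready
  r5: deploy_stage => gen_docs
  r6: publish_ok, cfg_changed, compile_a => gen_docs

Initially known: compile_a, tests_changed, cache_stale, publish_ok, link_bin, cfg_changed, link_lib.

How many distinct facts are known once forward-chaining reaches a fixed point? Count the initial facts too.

[1] r3 [cache_stale, tests_changed => run_unit]; r6 [publish_ok, cfg_changed, compile_a => gen_docs]. ⇒ new: run_unit, gen_docs.
[2] r4 [gen_docs, link_lib, run_unit => rollback_ready]. ⇒ new: rollback_ready.
[3] r2 [rollback_ready, link_lib => run_integ]. ⇒ new: run_integ.
Closure: {cache_stale, cfg_changed, compile_a, gen_docs, link_bin, link_lib, publish_ok, rollback_ready, run_integ, run_unit, tests_changed} — 11 facts.

11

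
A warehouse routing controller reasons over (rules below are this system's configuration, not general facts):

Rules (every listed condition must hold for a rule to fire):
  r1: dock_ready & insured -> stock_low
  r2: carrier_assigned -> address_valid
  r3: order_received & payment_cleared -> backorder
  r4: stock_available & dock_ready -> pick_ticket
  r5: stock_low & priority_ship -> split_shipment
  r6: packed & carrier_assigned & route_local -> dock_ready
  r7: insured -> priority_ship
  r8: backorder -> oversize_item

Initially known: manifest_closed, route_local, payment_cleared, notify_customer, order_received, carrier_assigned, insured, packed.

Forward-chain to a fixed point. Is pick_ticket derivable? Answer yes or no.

[1] r2 [carrier_assigned -> address_valid]; r3 [order_received & payment_cleared -> backorder]; r6 [packed & carrier_assigned & route_local -> dock_ready]; r7 [insured -> priority_ship]. ⇒ new: address_valid, backorder, dock_ready, priority_ship.
[2] r1 [dock_ready & insured -> stock_low]; r8 [backorder -> oversize_item]. ⇒ new: stock_low, oversize_item.
[3] r5 [stock_low & priority_ship -> split_shipment]. ⇒ new: split_shipment.
Fixed point reached. pick_ticket is concluded only by r4; r4 needs stock_available (never derived).

no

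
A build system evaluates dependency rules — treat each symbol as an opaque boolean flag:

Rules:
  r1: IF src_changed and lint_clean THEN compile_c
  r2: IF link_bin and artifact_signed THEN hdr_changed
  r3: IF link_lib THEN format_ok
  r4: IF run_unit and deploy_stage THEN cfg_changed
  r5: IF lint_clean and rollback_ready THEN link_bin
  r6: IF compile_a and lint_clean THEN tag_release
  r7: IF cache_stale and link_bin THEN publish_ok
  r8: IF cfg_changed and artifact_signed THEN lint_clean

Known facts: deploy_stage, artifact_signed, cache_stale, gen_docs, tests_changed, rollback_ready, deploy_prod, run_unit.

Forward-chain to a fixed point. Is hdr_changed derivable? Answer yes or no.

yes

Round 1: r4 [IF run_unit and deploy_stage THEN cfg_changed]. New: cfg_changed.
Round 2: r8 [IF cfg_changed and artifact_signed THEN lint_clean]. New: lint_clean.
Round 3: r5 [IF lint_clean and rollback_ready THEN link_bin]. New: link_bin.
Round 4: r2 [IF link_bin and artifact_signed THEN hdr_changed]; r7 [IF cache_stale and link_bin THEN publish_ok]. New: hdr_changed, publish_ok.
hdr_changed appears in round 4, so it is derivable.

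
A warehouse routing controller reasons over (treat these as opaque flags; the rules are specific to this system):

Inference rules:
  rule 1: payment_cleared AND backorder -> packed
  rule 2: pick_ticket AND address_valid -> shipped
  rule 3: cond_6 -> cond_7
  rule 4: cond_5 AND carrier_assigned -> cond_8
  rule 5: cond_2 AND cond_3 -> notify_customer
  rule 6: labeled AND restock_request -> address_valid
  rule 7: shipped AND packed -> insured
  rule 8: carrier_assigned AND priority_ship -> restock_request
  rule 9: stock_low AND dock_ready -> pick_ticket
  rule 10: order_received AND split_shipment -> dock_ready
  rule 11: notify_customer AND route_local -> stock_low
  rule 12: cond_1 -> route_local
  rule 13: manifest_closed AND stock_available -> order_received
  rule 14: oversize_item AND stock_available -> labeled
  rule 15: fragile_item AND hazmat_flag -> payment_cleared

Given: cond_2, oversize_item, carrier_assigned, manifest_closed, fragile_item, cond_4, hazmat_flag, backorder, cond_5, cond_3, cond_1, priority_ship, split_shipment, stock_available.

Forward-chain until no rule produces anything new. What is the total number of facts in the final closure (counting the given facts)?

Round 1: rule 4 [cond_5 AND carrier_assigned -> cond_8]; rule 5 [cond_2 AND cond_3 -> notify_customer]; rule 8 [carrier_assigned AND priority_ship -> restock_request]; rule 12 [cond_1 -> route_local]; rule 13 [manifest_closed AND stock_available -> order_received]; rule 14 [oversize_item AND stock_available -> labeled]; rule 15 [fragile_item AND hazmat_flag -> payment_cleared]. New: cond_8, notify_customer, restock_request, route_local, order_received, labeled, payment_cleared.
Round 2: rule 1 [payment_cleared AND backorder -> packed]; rule 6 [labeled AND restock_request -> address_valid]; rule 10 [order_received AND split_shipment -> dock_ready]; rule 11 [notify_customer AND route_local -> stock_low]. New: packed, address_valid, dock_ready, stock_low.
Round 3: rule 9 [stock_low AND dock_ready -> pick_ticket]. New: pick_ticket.
Round 4: rule 2 [pick_ticket AND address_valid -> shipped]. New: shipped.
Round 5: rule 7 [shipped AND packed -> insured]. New: insured.
Closure: {address_valid, backorder, carrier_assigned, cond_1, cond_2, cond_3, cond_4, cond_5, cond_8, dock_ready, fragile_item, hazmat_flag, insured, labeled, manifest_closed, notify_customer, order_received, oversize_item, packed, payment_cleared, pick_ticket, priority_ship, restock_request, route_local, shipped, split_shipment, stock_available, stock_low} — 28 facts.

28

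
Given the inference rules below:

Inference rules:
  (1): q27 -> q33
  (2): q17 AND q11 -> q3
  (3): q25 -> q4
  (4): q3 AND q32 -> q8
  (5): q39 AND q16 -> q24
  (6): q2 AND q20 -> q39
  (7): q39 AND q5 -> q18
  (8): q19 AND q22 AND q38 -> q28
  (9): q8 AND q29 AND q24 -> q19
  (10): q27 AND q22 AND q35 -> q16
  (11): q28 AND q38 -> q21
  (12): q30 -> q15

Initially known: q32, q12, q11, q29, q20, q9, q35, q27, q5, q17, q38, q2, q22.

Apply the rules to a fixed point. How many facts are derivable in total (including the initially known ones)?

23

[1] (1) [q27 -> q33]; (2) [q17 AND q11 -> q3]; (6) [q2 AND q20 -> q39]; (10) [q27 AND q22 AND q35 -> q16]. ⇒ new: q33, q3, q39, q16.
[2] (4) [q3 AND q32 -> q8]; (5) [q39 AND q16 -> q24]; (7) [q39 AND q5 -> q18]. ⇒ new: q8, q24, q18.
[3] (9) [q8 AND q29 AND q24 -> q19]. ⇒ new: q19.
[4] (8) [q19 AND q22 AND q38 -> q28]. ⇒ new: q28.
[5] (11) [q28 AND q38 -> q21]. ⇒ new: q21.
Closure: {q11, q12, q16, q17, q18, q19, q2, q20, q21, q22, q24, q27, q28, q29, q3, q32, q33, q35, q38, q39, q5, q8, q9} — 23 facts.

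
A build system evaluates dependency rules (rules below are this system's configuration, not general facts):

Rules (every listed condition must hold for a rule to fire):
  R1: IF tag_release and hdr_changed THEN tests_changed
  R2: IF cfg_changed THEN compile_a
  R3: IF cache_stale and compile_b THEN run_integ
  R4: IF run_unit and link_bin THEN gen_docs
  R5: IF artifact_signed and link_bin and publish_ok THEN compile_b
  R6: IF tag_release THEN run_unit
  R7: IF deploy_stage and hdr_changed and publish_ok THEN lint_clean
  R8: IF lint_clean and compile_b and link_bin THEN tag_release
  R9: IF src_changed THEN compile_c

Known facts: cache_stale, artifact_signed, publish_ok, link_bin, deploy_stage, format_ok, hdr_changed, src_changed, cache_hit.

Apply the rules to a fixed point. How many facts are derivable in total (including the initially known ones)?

17

Round 1: R5 [IF artifact_signed and link_bin and publish_ok THEN compile_b]; R7 [IF deploy_stage and hdr_changed and publish_ok THEN lint_clean]; R9 [IF src_changed THEN compile_c]. New: compile_b, lint_clean, compile_c.
Round 2: R3 [IF cache_stale and compile_b THEN run_integ]; R8 [IF lint_clean and compile_b and link_bin THEN tag_release]. New: run_integ, tag_release.
Round 3: R1 [IF tag_release and hdr_changed THEN tests_changed]; R6 [IF tag_release THEN run_unit]. New: tests_changed, run_unit.
Round 4: R4 [IF run_unit and link_bin THEN gen_docs]. New: gen_docs.
Closure: {artifact_signed, cache_hit, cache_stale, compile_b, compile_c, deploy_stage, format_ok, gen_docs, hdr_changed, link_bin, lint_clean, publish_ok, run_integ, run_unit, src_changed, tag_release, tests_changed} — 17 facts.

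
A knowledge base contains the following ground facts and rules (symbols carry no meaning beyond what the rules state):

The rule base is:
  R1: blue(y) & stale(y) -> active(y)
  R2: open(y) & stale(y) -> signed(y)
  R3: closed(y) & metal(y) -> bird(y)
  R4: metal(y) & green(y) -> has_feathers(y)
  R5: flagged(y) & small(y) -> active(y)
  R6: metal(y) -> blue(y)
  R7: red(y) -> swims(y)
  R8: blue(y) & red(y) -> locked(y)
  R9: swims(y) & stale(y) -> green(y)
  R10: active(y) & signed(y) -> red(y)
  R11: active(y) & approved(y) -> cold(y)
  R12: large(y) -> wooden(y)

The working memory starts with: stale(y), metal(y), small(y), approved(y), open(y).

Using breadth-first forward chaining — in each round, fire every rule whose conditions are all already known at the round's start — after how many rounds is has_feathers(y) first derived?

Round 1: R2 [open(y) & stale(y) -> signed(y)]; R6 [metal(y) -> blue(y)]. New: signed(y), blue(y).
Round 2: R1 [blue(y) & stale(y) -> active(y)]. New: active(y).
Round 3: R10 [active(y) & signed(y) -> red(y)]; R11 [active(y) & approved(y) -> cold(y)]. New: red(y), cold(y).
Round 4: R7 [red(y) -> swims(y)]; R8 [blue(y) & red(y) -> locked(y)]. New: swims(y), locked(y).
Round 5: R9 [swims(y) & stale(y) -> green(y)]. New: green(y).
Round 6: R4 [metal(y) & green(y) -> has_feathers(y)]. New: has_feathers(y).
has_feathers(y) first appears in round 6.

6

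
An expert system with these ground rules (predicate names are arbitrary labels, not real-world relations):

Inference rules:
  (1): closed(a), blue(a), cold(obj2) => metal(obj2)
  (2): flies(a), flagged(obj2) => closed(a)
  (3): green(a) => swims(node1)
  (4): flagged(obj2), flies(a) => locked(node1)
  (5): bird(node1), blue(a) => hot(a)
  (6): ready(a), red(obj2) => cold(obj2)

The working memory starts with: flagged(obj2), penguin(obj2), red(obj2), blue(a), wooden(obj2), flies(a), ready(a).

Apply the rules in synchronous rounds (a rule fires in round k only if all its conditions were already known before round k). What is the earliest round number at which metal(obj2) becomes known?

2

[1] (2) [flies(a), flagged(obj2) => closed(a)]; (4) [flagged(obj2), flies(a) => locked(node1)]; (6) [ready(a), red(obj2) => cold(obj2)]. ⇒ new: closed(a), locked(node1), cold(obj2).
[2] (1) [closed(a), blue(a), cold(obj2) => metal(obj2)]. ⇒ new: metal(obj2).
metal(obj2) first appears in round 2.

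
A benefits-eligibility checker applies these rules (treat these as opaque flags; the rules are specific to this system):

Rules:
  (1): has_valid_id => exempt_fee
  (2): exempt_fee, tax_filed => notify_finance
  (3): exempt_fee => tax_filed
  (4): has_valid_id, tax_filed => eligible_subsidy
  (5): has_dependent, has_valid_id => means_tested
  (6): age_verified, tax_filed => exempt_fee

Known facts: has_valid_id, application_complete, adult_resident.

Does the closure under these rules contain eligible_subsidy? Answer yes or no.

yes

Round 1: (1) [has_valid_id => exempt_fee]. New: exempt_fee.
Round 2: (3) [exempt_fee => tax_filed]. New: tax_filed.
Round 3: (2) [exempt_fee, tax_filed => notify_finance]; (4) [has_valid_id, tax_filed => eligible_subsidy]. New: notify_finance, eligible_subsidy.
eligible_subsidy appears in round 3, so it is derivable.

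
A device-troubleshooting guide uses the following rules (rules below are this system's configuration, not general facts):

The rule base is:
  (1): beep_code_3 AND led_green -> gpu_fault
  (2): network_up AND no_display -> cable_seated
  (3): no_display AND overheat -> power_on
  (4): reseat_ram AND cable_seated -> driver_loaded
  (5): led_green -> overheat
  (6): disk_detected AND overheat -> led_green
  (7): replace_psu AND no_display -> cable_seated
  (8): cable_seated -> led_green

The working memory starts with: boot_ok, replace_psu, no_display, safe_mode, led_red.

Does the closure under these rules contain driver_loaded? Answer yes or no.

no

Round 1: (7) [replace_psu AND no_display -> cable_seated]. New: cable_seated.
Round 2: (8) [cable_seated -> led_green]. New: led_green.
Round 3: (5) [led_green -> overheat]. New: overheat.
Round 4: (3) [no_display AND overheat -> power_on]. New: power_on.
Fixed point reached. driver_loaded is concluded only by (4); (4) needs reseat_ram (never derived).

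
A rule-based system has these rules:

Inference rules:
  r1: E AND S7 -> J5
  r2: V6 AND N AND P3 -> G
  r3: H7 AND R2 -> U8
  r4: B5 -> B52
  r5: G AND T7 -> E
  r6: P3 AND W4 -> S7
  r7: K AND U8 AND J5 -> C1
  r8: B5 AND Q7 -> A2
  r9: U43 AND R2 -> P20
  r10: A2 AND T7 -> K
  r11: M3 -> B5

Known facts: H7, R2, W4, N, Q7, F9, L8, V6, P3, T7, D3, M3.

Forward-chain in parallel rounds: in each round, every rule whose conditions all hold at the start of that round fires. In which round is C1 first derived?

[1] r2 [V6 AND N AND P3 -> G]; r3 [H7 AND R2 -> U8]; r6 [P3 AND W4 -> S7]; r11 [M3 -> B5]. ⇒ new: G, U8, S7, B5.
[2] r4 [B5 -> B52]; r5 [G AND T7 -> E]; r8 [B5 AND Q7 -> A2]. ⇒ new: B52, E, A2.
[3] r1 [E AND S7 -> J5]; r10 [A2 AND T7 -> K]. ⇒ new: J5, K.
[4] r7 [K AND U8 AND J5 -> C1]. ⇒ new: C1.
C1 first appears in round 4.

4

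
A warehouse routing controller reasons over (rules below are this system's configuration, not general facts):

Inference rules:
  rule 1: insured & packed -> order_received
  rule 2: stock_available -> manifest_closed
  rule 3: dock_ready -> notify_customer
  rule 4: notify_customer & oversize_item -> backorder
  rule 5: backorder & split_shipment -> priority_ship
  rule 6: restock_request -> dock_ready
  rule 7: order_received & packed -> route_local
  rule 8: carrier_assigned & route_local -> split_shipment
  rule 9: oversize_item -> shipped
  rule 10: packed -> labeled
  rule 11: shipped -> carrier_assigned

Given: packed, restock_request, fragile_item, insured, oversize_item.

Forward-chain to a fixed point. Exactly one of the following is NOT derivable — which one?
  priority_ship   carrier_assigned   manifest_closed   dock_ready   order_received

[1] rule 1 [insured & packed -> order_received]; rule 6 [restock_request -> dock_ready]; rule 9 [oversize_item -> shipped]; rule 10 [packed -> labeled]. ⇒ new: order_received, dock_ready, shipped, labeled.
[2] rule 3 [dock_ready -> notify_customer]; rule 7 [order_received & packed -> route_local]; rule 11 [shipped -> carrier_assigned]. ⇒ new: notify_customer, route_local, carrier_assigned.
[3] rule 4 [notify_customer & oversize_item -> backorder]; rule 8 [carrier_assigned & route_local -> split_shipment]. ⇒ new: backorder, split_shipment.
[4] rule 5 [backorder & split_shipment -> priority_ship]. ⇒ new: priority_ship.
Derived: order_received (round 1), carrier_assigned (round 2), priority_ship (round 4), dock_ready (round 1). manifest_closed never appears in any round.

manifest_closed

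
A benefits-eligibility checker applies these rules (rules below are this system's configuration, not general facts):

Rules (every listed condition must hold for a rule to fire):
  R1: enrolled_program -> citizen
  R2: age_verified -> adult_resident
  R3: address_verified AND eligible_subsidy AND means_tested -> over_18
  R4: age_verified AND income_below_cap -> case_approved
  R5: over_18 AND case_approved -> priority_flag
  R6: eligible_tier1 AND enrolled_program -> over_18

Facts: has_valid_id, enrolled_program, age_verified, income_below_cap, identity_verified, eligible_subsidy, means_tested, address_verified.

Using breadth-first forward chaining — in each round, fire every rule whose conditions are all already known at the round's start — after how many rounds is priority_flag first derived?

2

Round 1 fires R1, R2, R3, R4, giving citizen, adult_resident, over_18, case_approved.
Round 2 fires R5, giving priority_flag.
priority_flag first appears in round 2.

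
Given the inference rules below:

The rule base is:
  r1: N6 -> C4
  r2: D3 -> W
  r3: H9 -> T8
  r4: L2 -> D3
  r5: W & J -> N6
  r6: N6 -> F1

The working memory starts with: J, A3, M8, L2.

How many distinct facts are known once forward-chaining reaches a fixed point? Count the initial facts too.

9

Round 1: r4 [L2 -> D3]. Adds D3.
Round 2: r2 [D3 -> W]. Adds W.
Round 3: r5 [W & J -> N6]. Adds N6.
Round 4: r1 [N6 -> C4]; r6 [N6 -> F1]. Adds C4, F1.
Closure: {A3, C4, D3, F1, J, L2, M8, N6, W} — 9 facts.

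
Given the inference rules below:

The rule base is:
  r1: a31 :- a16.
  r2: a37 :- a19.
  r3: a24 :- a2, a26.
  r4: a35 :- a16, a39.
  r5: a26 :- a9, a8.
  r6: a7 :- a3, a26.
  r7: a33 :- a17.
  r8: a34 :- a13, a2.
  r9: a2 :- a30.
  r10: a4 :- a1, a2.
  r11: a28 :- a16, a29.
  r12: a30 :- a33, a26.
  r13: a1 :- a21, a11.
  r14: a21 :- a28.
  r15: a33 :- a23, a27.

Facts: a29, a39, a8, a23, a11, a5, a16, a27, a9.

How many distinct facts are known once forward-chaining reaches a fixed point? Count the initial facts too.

20

[1] r1 [a31 :- a16.]; r4 [a35 :- a16, a39.]; r5 [a26 :- a9, a8.]; r11 [a28 :- a16, a29.]; r15 [a33 :- a23, a27.]. ⇒ new: a31, a35, a26, a28, a33.
[2] r12 [a30 :- a33, a26.]; r14 [a21 :- a28.]. ⇒ new: a30, a21.
[3] r9 [a2 :- a30.]; r13 [a1 :- a21, a11.]. ⇒ new: a2, a1.
[4] r3 [a24 :- a2, a26.]; r10 [a4 :- a1, a2.]. ⇒ new: a24, a4.
Closure: {a1, a11, a16, a2, a21, a23, a24, a26, a27, a28, a29, a30, a31, a33, a35, a39, a4, a5, a8, a9} — 20 facts.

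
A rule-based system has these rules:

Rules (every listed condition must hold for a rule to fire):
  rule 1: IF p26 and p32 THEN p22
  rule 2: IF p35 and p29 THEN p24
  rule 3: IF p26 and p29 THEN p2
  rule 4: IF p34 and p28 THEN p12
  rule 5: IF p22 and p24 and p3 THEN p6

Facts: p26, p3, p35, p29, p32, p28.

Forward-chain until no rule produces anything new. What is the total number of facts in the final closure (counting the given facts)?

Round 1 — rule 1, rule 2, rule 3, derive p22, p24, p2.
Round 2 — rule 5, derive p6.
Closure: {p2, p22, p24, p26, p28, p29, p3, p32, p35, p6} — 10 facts.

10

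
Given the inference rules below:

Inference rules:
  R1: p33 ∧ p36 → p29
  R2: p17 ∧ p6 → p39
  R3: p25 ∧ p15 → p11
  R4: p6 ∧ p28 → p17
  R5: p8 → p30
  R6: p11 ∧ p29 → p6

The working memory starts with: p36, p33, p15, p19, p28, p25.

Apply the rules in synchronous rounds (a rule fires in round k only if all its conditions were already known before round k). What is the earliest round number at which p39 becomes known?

Round 1: R1 [p33 ∧ p36 → p29]; R3 [p25 ∧ p15 → p11]. New: p29, p11.
Round 2: R6 [p11 ∧ p29 → p6]. New: p6.
Round 3: R4 [p6 ∧ p28 → p17]. New: p17.
Round 4: R2 [p17 ∧ p6 → p39]. New: p39.
p39 first appears in round 4.

4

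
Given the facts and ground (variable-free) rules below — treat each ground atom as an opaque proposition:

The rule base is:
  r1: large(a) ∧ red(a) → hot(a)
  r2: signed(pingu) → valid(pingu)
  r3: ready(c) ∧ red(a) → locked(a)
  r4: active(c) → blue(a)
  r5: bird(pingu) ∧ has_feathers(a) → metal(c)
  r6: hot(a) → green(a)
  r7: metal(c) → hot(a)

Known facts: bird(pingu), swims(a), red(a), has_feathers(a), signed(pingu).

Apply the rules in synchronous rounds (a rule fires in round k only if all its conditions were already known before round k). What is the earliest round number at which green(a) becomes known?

3

Round 1 — r2, r5, derive valid(pingu), metal(c).
Round 2 — r7, derive hot(a).
Round 3 — r6, derive green(a).
green(a) first appears in round 3.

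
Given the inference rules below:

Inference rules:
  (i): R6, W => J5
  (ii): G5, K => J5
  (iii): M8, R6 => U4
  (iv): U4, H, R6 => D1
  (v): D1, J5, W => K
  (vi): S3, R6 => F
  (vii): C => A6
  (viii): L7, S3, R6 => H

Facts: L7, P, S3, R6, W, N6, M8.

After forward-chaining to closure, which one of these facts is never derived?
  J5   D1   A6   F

Round 1 fires (i), (iii), (vi), (viii), giving J5, U4, F, H.
Round 2 fires (iv), giving D1.
Round 3 fires (v), giving K.
Derived: D1 (round 2), J5 (round 1), F (round 1). A6 never appears in any round.

A6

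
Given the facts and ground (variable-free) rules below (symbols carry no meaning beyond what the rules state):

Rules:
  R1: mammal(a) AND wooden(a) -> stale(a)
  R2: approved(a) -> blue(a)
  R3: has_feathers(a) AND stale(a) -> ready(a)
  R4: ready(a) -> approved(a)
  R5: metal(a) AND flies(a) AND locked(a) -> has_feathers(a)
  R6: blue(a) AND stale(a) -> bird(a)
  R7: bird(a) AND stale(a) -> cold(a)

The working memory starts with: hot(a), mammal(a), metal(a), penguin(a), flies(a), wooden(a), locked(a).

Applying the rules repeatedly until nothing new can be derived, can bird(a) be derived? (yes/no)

Round 1: R1 [mammal(a) AND wooden(a) -> stale(a)]; R5 [metal(a) AND flies(a) AND locked(a) -> has_feathers(a)]. Adds stale(a), has_feathers(a).
Round 2: R3 [has_feathers(a) AND stale(a) -> ready(a)]. Adds ready(a).
Round 3: R4 [ready(a) -> approved(a)]. Adds approved(a).
Round 4: R2 [approved(a) -> blue(a)]. Adds blue(a).
Round 5: R6 [blue(a) AND stale(a) -> bird(a)]. Adds bird(a).
Round 6: R7 [bird(a) AND stale(a) -> cold(a)]. Adds cold(a).
bird(a) appears in round 5, so it is derivable.

yes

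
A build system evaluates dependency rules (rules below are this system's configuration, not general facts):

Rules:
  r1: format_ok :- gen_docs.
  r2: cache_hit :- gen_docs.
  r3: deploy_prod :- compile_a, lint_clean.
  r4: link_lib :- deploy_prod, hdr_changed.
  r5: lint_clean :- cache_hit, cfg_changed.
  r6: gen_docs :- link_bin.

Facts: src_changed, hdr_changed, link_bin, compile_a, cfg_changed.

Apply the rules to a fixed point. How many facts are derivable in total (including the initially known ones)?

11

Round 1: r6 [gen_docs :- link_bin.]. Adds gen_docs.
Round 2: r1 [format_ok :- gen_docs.]; r2 [cache_hit :- gen_docs.]. Adds format_ok, cache_hit.
Round 3: r5 [lint_clean :- cache_hit, cfg_changed.]. Adds lint_clean.
Round 4: r3 [deploy_prod :- compile_a, lint_clean.]. Adds deploy_prod.
Round 5: r4 [link_lib :- deploy_prod, hdr_changed.]. Adds link_lib.
Closure: {cache_hit, cfg_changed, compile_a, deploy_prod, format_ok, gen_docs, hdr_changed, link_bin, link_lib, lint_clean, src_changed} — 11 facts.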